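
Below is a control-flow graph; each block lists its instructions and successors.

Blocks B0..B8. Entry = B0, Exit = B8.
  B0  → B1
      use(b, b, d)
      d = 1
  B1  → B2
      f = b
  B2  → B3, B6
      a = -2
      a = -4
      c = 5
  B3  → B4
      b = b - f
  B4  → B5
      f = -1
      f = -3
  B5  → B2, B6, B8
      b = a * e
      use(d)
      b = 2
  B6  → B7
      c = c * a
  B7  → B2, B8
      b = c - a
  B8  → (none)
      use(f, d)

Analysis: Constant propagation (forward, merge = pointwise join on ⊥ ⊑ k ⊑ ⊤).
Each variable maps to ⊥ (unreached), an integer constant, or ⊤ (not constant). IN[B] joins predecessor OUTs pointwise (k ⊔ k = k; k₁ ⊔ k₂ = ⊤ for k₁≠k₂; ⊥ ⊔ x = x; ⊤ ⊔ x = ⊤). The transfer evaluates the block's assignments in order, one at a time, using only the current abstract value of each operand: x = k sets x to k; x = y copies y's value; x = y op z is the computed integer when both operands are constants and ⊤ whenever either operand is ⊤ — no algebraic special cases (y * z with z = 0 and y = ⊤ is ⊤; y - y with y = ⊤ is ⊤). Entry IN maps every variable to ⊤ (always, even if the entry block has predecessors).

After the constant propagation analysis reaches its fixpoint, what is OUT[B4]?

Per-block solution:
  B0: | IN=(all ⊤) | OUT={d:1; rest ⊤}
  B1: | IN={d:1; rest ⊤} | OUT={d:1; rest ⊤}
  B2: | IN={d:1; rest ⊤} | OUT={a:-4, c:5, d:1; rest ⊤}
  B3: | IN={a:-4, c:5, d:1; rest ⊤} | OUT={a:-4, c:5, d:1; rest ⊤}
  B4: | IN={a:-4, c:5, d:1; rest ⊤} | OUT={a:-4, c:5, d:1, f:-3; rest ⊤}
  B5: | IN={a:-4, c:5, d:1, f:-3; rest ⊤} | OUT={a:-4, b:2, c:5, d:1, f:-3; rest ⊤}
  B6: | IN={a:-4, c:5, d:1; rest ⊤} | OUT={a:-4, c:-20, d:1; rest ⊤}
  B7: | IN={a:-4, c:-20, d:1; rest ⊤} | OUT={a:-4, b:-16, c:-20, d:1; rest ⊤}
  B8: | IN={a:-4, d:1; rest ⊤} | OUT={a:-4, d:1; rest ⊤}

Merge at B4: IN[B4] = OUT[B3] = {a: -4, b: ⊤, c: 5, d: 1, e: ⊤, f: ⊤}
Applying B4's transfer function to that IN value gives OUT[B4] (row B4 above).

Answer: {a: -4, b: ⊤, c: 5, d: 1, e: ⊤, f: -3}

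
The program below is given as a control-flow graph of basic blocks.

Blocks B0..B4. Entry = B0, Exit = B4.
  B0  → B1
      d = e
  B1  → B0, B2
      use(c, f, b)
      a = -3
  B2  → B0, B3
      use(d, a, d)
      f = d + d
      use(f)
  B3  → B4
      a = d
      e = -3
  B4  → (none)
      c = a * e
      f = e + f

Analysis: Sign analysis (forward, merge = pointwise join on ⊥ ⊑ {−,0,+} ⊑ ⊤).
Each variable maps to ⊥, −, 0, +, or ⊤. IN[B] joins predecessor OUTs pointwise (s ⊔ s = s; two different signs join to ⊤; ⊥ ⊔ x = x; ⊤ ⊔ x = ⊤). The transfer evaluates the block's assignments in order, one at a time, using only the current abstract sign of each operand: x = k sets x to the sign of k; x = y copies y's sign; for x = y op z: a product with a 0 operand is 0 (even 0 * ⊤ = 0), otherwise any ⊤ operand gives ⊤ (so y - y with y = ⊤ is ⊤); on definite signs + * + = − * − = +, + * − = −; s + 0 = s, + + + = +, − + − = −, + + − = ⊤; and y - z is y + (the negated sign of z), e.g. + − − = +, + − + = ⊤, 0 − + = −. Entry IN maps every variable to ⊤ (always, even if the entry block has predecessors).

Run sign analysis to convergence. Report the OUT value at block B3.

Fixpoint table:
  B0:   IN=(all ⊤)   OUT=(all ⊤)
  B1:   IN=(all ⊤)   OUT={a:-; rest ⊤}
  B2:   IN={a:-; rest ⊤}   OUT={a:-; rest ⊤}
  B3:   IN={a:-; rest ⊤}   OUT={e:-; rest ⊤}
  B4:   IN={e:-; rest ⊤}   OUT={e:-; rest ⊤}

Merge at B3: IN[B3] = OUT[B2] = {a: -, b: ⊤, c: ⊤, d: ⊤, e: ⊤, f: ⊤}
Applying B3's transfer function to that IN value gives OUT[B3] (row B3 above).

Answer: {a: ⊤, b: ⊤, c: ⊤, d: ⊤, e: -, f: ⊤}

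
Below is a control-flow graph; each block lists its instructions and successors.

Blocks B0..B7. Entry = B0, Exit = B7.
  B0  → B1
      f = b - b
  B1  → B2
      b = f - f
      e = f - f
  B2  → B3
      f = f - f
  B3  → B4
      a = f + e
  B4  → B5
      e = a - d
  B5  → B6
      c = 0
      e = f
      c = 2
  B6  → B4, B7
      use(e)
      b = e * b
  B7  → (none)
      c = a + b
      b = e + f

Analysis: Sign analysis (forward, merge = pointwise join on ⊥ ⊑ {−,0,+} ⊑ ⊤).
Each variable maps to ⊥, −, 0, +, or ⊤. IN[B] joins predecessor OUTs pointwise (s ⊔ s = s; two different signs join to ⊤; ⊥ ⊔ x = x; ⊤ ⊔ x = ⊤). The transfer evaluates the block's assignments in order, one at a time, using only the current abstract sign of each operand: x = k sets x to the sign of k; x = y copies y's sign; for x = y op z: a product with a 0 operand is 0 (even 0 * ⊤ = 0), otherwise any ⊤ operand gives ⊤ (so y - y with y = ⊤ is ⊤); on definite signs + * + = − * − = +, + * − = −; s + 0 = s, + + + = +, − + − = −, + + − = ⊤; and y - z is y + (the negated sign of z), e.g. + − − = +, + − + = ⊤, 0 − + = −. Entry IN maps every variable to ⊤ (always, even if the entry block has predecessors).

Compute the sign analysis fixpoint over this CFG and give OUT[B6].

Answer: {a: ⊤, b: ⊤, c: +, d: ⊤, e: ⊤, f: ⊤}

Working:
Converged values:
  B0:  IN=(all ⊤)  OUT=(all ⊤)
  B1:  IN=(all ⊤)  OUT=(all ⊤)
  B2:  IN=(all ⊤)  OUT=(all ⊤)
  B3:  IN=(all ⊤)  OUT=(all ⊤)
  B4:  IN=(all ⊤)  OUT=(all ⊤)
  B5:  IN=(all ⊤)  OUT={c:+; rest ⊤}
  B6:  IN={c:+; rest ⊤}  OUT={c:+; rest ⊤}
  B7:  IN={c:+; rest ⊤}  OUT=(all ⊤)

Merge at B6: IN[B6] = OUT[B5] = {a: ⊤, b: ⊤, c: +, d: ⊤, e: ⊤, f: ⊤}
Applying B6's transfer function to that IN value gives OUT[B6] (row B6 above).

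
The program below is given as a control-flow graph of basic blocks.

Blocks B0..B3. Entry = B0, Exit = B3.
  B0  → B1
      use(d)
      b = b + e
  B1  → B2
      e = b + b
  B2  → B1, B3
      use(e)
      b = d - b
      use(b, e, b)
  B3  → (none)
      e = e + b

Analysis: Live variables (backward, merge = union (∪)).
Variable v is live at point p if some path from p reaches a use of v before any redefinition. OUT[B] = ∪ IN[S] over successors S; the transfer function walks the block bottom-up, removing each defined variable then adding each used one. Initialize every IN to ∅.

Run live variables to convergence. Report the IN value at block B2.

Answer: {b, d, e}

Trace:
Fixpoint table:
  B0:  IN={b, d, e}  OUT={b, d}
  B1:  IN={b, d}  OUT={b, d, e}
  B2:  IN={b, d, e}  OUT={b, d, e}
  B3:  IN={b, e}  OUT={}

Merge at B2: OUT[B2] = IN[B1] ⊔ IN[B3] = {b, d, e}
Applying B2's transfer function to that OUT value gives IN[B2] (row B2 above).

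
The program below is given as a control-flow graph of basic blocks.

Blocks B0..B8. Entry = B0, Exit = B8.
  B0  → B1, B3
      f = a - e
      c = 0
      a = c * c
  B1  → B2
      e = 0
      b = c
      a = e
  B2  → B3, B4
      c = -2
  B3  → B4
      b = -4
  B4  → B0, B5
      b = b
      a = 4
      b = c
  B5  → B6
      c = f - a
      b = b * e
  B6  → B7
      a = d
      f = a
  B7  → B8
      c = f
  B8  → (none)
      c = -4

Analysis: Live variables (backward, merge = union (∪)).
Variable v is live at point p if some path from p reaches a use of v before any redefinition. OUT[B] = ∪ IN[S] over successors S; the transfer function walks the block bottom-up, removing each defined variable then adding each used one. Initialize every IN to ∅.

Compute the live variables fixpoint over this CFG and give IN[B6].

Answer: {d}

Derivation:
Fixpoint table:
  B0:   IN={a, d, e}   OUT={c, d, e, f}
  B1:   IN={c, d, f}   OUT={b, d, e, f}
  B2:   IN={b, d, e, f}   OUT={b, c, d, e, f}
  B3:   IN={c, d, e, f}   OUT={b, c, d, e, f}
  B4:   IN={b, c, d, e, f}   OUT={a, b, d, e, f}
  B5:   IN={a, b, d, e, f}   OUT={d}
  B6:   IN={d}   OUT={f}
  B7:   IN={f}   OUT={}
  B8:   IN={}   OUT={}

Merge at B6: OUT[B6] = IN[B7] = {f}
Applying B6's transfer function to that OUT value gives IN[B6] (row B6 above).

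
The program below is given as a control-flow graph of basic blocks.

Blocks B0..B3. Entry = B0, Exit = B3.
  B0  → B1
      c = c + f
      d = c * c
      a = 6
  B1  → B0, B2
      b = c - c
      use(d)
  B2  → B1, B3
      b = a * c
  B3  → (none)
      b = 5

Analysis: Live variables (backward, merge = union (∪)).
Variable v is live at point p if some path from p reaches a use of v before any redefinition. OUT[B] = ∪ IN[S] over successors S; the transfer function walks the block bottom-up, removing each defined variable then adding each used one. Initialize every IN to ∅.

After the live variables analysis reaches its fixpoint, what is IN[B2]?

Answer: {a, c, d, f}

Working:
Fixpoint table:
  B0:  IN={c, f}  OUT={a, c, d, f}
  B1:  IN={a, c, d, f}  OUT={a, c, d, f}
  B2:  IN={a, c, d, f}  OUT={a, c, d, f}
  B3:  IN={}  OUT={}

Merge at B2: OUT[B2] = IN[B1] ⊔ IN[B3] = {a, c, d, f}
Applying B2's transfer function to that OUT value gives IN[B2] (row B2 above).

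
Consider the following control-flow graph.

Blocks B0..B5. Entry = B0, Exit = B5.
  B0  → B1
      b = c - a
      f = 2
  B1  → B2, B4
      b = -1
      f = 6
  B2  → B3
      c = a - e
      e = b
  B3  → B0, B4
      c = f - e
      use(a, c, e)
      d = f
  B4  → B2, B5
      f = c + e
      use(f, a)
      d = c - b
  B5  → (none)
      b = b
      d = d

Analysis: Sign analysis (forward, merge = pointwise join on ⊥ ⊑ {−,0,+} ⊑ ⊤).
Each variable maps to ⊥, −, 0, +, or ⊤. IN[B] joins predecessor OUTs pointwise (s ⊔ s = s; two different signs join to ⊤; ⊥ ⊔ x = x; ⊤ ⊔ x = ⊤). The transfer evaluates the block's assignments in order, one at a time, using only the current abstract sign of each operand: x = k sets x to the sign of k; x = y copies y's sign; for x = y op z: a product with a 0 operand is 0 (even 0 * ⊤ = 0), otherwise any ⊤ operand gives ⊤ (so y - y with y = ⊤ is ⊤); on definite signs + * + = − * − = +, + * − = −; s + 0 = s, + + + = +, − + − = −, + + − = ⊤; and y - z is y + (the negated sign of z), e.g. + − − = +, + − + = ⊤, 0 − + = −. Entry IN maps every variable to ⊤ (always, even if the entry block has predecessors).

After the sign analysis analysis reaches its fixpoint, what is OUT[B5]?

Per-block solution:
  B0:  IN=(all ⊤)  OUT={f:+; rest ⊤}
  B1:  IN={f:+; rest ⊤}  OUT={b:-, f:+; rest ⊤}
  B2:  IN={b:-; rest ⊤}  OUT={b:-, e:-; rest ⊤}
  B3:  IN={b:-, e:-; rest ⊤}  OUT={b:-, e:-; rest ⊤}
  B4:  IN={b:-; rest ⊤}  OUT={b:-; rest ⊤}
  B5:  IN={b:-; rest ⊤}  OUT={b:-; rest ⊤}

Merge at B5: IN[B5] = OUT[B4] = {a: ⊤, b: -, c: ⊤, d: ⊤, e: ⊤, f: ⊤}
Applying B5's transfer function to that IN value gives OUT[B5] (row B5 above).

Answer: {a: ⊤, b: -, c: ⊤, d: ⊤, e: ⊤, f: ⊤}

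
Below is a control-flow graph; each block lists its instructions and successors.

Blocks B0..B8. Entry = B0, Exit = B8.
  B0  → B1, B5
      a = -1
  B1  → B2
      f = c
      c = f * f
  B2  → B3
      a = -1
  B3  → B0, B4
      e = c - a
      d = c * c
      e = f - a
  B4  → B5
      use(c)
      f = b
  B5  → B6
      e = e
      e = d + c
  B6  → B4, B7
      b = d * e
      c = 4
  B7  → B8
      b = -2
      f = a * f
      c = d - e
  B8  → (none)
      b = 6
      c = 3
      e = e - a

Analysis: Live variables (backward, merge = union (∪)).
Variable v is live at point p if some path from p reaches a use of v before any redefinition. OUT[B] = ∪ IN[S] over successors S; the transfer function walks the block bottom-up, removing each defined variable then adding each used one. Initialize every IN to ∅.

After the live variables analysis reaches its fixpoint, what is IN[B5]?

Converged values:
  B0: | IN={b, c, d, e, f} | OUT={a, b, c, d, e, f}
  B1: | IN={b, c} | OUT={b, c, f}
  B2: | IN={b, c, f} | OUT={a, b, c, f}
  B3: | IN={a, b, c, f} | OUT={a, b, c, d, e, f}
  B4: | IN={a, b, c, d, e} | OUT={a, c, d, e, f}
  B5: | IN={a, c, d, e, f} | OUT={a, d, e, f}
  B6: | IN={a, d, e, f} | OUT={a, b, c, d, e, f}
  B7: | IN={a, d, e, f} | OUT={a, e}
  B8: | IN={a, e} | OUT={}

Merge at B5: OUT[B5] = IN[B6] = {a, d, e, f}
Applying B5's transfer function to that OUT value gives IN[B5] (row B5 above).

Answer: {a, c, d, e, f}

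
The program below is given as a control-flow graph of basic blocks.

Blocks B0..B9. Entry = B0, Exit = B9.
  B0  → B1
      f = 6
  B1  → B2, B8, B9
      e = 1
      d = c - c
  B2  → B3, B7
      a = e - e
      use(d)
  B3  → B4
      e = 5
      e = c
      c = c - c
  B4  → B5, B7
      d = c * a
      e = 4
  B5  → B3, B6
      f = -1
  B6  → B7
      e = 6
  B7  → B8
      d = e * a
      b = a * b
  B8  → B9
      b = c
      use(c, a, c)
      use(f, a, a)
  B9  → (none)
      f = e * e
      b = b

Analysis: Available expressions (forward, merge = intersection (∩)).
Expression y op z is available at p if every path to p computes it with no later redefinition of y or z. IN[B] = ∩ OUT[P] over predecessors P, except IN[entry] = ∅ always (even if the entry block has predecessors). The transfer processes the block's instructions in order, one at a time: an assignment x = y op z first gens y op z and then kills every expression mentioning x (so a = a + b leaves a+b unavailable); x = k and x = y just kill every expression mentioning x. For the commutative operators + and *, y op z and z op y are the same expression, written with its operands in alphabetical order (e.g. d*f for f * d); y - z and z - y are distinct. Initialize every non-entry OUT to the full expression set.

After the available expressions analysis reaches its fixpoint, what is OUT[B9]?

Per-block solution:
  B0: | IN={} | OUT={}
  B1: | IN={} | OUT={c-c}
  B2: | IN={c-c} | OUT={c-c, e-e}
  B3: | IN={} | OUT={}
  B4: | IN={} | OUT={a*c}
  B5: | IN={a*c} | OUT={a*c}
  B6: | IN={a*c} | OUT={a*c}
  B7: | IN={} | OUT={a*e}
  B8: | IN={} | OUT={}
  B9: | IN={} | OUT={e*e}

Merge at B9: IN[B9] = OUT[B1] ∩ OUT[B8] = {}
Applying B9's transfer function to that IN value gives OUT[B9] (row B9 above).

Answer: {e*e}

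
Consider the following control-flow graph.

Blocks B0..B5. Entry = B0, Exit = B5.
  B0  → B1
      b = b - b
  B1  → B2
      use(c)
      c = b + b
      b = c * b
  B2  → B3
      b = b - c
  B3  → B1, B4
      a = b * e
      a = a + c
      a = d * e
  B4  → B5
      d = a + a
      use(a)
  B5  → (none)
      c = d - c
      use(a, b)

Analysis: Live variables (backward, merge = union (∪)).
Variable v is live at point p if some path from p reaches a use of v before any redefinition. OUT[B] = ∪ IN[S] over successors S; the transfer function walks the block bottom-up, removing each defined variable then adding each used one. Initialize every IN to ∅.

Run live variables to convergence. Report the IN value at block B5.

Answer: {a, b, c, d}

Trace:
Fixpoint table:
  B0:   IN={b, c, d, e}   OUT={b, c, d, e}
  B1:   IN={b, c, d, e}   OUT={b, c, d, e}
  B2:   IN={b, c, d, e}   OUT={b, c, d, e}
  B3:   IN={b, c, d, e}   OUT={a, b, c, d, e}
  B4:   IN={a, b, c}   OUT={a, b, c, d}
  B5:   IN={a, b, c, d}   OUT={}

B5 is the boundary node: OUT[B5] = {}
Applying B5's transfer function to that OUT value gives IN[B5] (row B5 above).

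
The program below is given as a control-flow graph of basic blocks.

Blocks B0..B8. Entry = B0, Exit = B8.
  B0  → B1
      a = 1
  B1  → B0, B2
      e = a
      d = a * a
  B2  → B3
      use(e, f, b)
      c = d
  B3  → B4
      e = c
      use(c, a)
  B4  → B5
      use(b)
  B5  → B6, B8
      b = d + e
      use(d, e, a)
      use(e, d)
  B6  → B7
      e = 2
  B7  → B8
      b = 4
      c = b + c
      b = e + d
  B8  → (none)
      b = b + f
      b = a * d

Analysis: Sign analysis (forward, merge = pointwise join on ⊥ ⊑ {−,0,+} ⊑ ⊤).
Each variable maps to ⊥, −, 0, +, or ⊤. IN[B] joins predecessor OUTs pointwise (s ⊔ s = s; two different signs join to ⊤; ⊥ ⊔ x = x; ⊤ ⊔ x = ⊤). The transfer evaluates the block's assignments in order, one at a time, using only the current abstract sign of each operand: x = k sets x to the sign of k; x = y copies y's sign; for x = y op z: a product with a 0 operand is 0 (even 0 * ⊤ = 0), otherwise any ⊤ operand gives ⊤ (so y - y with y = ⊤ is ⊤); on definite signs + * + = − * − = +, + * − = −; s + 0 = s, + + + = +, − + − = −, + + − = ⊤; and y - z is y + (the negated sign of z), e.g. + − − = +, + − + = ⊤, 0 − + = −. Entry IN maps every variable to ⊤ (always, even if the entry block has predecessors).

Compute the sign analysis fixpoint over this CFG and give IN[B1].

Converged values:
  B0: | IN=(all ⊤) | OUT={a:+; rest ⊤}
  B1: | IN={a:+; rest ⊤} | OUT={a:+, d:+, e:+; rest ⊤}
  B2: | IN={a:+, d:+, e:+; rest ⊤} | OUT={a:+, c:+, d:+, e:+; rest ⊤}
  B3: | IN={a:+, c:+, d:+, e:+; rest ⊤} | OUT={a:+, c:+, d:+, e:+; rest ⊤}
  B4: | IN={a:+, c:+, d:+, e:+; rest ⊤} | OUT={a:+, c:+, d:+, e:+; rest ⊤}
  B5: | IN={a:+, c:+, d:+, e:+; rest ⊤} | OUT={a:+, b:+, c:+, d:+, e:+; rest ⊤}
  B6: | IN={a:+, b:+, c:+, d:+, e:+; rest ⊤} | OUT={a:+, b:+, c:+, d:+, e:+; rest ⊤}
  B7: | IN={a:+, b:+, c:+, d:+, e:+; rest ⊤} | OUT={a:+, b:+, c:+, d:+, e:+; rest ⊤}
  B8: | IN={a:+, b:+, c:+, d:+, e:+; rest ⊤} | OUT={a:+, b:+, c:+, d:+, e:+; rest ⊤}

Merge at B1: IN[B1] = OUT[B0] = {a: +, b: ⊤, c: ⊤, d: ⊤, e: ⊤, f: ⊤}

Answer: {a: +, b: ⊤, c: ⊤, d: ⊤, e: ⊤, f: ⊤}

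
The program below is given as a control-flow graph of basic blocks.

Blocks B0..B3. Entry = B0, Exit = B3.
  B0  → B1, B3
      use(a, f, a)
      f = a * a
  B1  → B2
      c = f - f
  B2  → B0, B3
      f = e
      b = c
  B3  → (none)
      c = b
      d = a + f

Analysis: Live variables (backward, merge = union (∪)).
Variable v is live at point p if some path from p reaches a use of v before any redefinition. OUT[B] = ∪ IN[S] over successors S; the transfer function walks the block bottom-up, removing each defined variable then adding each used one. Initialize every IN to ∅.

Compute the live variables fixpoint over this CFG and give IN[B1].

Answer: {a, e, f}

Working:
Converged values:
  B0:   IN={a, b, e, f}   OUT={a, b, e, f}
  B1:   IN={a, e, f}   OUT={a, c, e}
  B2:   IN={a, c, e}   OUT={a, b, e, f}
  B3:   IN={a, b, f}   OUT={}

Merge at B1: OUT[B1] = IN[B2] = {a, c, e}
Applying B1's transfer function to that OUT value gives IN[B1] (row B1 above).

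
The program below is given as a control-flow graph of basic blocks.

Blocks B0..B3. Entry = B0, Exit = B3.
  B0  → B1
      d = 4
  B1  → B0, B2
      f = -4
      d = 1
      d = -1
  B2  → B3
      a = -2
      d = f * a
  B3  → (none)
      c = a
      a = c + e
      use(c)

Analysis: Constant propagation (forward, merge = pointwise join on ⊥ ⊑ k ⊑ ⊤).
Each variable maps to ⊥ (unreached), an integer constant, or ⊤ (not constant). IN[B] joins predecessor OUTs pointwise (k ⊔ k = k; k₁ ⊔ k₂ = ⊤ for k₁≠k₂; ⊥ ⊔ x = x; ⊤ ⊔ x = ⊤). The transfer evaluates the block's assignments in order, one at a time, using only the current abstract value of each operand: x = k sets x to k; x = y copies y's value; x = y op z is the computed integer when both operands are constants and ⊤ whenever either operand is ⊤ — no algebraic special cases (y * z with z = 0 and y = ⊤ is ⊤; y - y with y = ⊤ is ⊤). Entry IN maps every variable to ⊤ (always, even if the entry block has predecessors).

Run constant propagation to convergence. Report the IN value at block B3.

Per-block solution:
  B0:  IN=(all ⊤)  OUT={d:4; rest ⊤}
  B1:  IN={d:4; rest ⊤}  OUT={d:-1, f:-4; rest ⊤}
  B2:  IN={d:-1, f:-4; rest ⊤}  OUT={a:-2, d:8, f:-4; rest ⊤}
  B3:  IN={a:-2, d:8, f:-4; rest ⊤}  OUT={c:-2, d:8, f:-4; rest ⊤}

Merge at B3: IN[B3] = OUT[B2] = {a: -2, b: ⊤, c: ⊤, d: 8, e: ⊤, f: -4}

Answer: {a: -2, b: ⊤, c: ⊤, d: 8, e: ⊤, f: -4}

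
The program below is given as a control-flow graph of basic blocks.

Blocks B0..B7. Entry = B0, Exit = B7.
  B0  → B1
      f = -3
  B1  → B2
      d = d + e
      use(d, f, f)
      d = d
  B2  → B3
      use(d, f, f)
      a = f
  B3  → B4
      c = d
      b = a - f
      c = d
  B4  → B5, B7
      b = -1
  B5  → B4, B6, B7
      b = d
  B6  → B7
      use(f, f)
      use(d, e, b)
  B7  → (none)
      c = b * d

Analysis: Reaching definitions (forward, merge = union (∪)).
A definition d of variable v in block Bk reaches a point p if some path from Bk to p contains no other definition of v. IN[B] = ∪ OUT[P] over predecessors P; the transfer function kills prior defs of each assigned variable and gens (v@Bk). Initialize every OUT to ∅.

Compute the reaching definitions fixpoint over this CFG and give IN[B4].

Per-block solution:
  B0: | IN={} | OUT={f@B0}
  B1: | IN={f@B0} | OUT={d@B1, f@B0}
  B2: | IN={d@B1, f@B0} | OUT={a@B2, d@B1, f@B0}
  B3: | IN={a@B2, d@B1, f@B0} | OUT={a@B2, b@B3, c@B3, d@B1, f@B0}
  B4: | IN={a@B2, b@B3, b@B5, c@B3, d@B1, f@B0} | OUT={a@B2, b@B4, c@B3, d@B1, f@B0}
  B5: | IN={a@B2, b@B4, c@B3, d@B1, f@B0} | OUT={a@B2, b@B5, c@B3, d@B1, f@B0}
  B6: | IN={a@B2, b@B5, c@B3, d@B1, f@B0} | OUT={a@B2, b@B5, c@B3, d@B1, f@B0}
  B7: | IN={a@B2, b@B4, b@B5, c@B3, d@B1, f@B0} | OUT={a@B2, b@B4, b@B5, c@B7, d@B1, f@B0}

Merge at B4: IN[B4] = OUT[B3] ⊔ OUT[B5] = {a@B2, b@B3, b@B5, c@B3, d@B1, f@B0}

Answer: {a@B2, b@B3, b@B5, c@B3, d@B1, f@B0}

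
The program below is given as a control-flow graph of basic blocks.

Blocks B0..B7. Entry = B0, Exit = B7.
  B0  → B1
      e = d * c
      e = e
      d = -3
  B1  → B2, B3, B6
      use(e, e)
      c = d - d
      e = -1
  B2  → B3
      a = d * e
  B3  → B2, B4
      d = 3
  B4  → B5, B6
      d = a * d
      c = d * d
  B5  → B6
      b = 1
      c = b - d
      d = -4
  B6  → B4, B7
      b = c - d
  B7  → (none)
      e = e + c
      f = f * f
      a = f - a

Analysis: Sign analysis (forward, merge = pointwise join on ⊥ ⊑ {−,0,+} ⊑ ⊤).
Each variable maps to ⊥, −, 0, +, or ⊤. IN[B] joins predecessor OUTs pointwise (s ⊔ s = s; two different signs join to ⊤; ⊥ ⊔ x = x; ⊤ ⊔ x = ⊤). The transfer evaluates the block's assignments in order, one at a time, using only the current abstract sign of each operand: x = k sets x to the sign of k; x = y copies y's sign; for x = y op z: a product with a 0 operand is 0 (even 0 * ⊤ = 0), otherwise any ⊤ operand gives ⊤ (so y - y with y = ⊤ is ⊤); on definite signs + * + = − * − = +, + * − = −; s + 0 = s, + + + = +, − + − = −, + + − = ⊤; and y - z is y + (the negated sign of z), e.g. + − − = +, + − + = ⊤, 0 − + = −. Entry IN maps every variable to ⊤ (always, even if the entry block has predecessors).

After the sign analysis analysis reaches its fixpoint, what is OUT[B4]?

Converged values:
  B0:   IN=(all ⊤)   OUT={d:-; rest ⊤}
  B1:   IN={d:-; rest ⊤}   OUT={d:-, e:-; rest ⊤}
  B2:   IN={e:-; rest ⊤}   OUT={e:-; rest ⊤}
  B3:   IN={e:-; rest ⊤}   OUT={d:+, e:-; rest ⊤}
  B4:   IN={e:-; rest ⊤}   OUT={e:-; rest ⊤}
  B5:   IN={e:-; rest ⊤}   OUT={b:+, d:-, e:-; rest ⊤}
  B6:   IN={e:-; rest ⊤}   OUT={e:-; rest ⊤}
  B7:   IN={e:-; rest ⊤}   OUT=(all ⊤)

Merge at B4: IN[B4] = OUT[B3] ⊔ OUT[B6] = {a: ⊤, b: ⊤, c: ⊤, d: ⊤, e: -, f: ⊤}
Applying B4's transfer function to that IN value gives OUT[B4] (row B4 above).

Answer: {a: ⊤, b: ⊤, c: ⊤, d: ⊤, e: -, f: ⊤}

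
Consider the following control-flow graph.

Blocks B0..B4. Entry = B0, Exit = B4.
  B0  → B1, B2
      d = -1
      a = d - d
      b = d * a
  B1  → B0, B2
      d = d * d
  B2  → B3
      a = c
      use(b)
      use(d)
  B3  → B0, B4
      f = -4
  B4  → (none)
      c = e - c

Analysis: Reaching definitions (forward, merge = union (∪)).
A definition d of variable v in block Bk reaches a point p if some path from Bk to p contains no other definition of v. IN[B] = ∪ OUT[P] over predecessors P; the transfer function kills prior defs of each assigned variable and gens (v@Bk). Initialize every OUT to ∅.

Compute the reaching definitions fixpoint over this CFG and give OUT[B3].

Converged values:
  B0:  IN={a@B0, a@B2, b@B0, d@B0, d@B1, f@B3}  OUT={a@B0, b@B0, d@B0, f@B3}
  B1:  IN={a@B0, b@B0, d@B0, f@B3}  OUT={a@B0, b@B0, d@B1, f@B3}
  B2:  IN={a@B0, b@B0, d@B0, d@B1, f@B3}  OUT={a@B2, b@B0, d@B0, d@B1, f@B3}
  B3:  IN={a@B2, b@B0, d@B0, d@B1, f@B3}  OUT={a@B2, b@B0, d@B0, d@B1, f@B3}
  B4:  IN={a@B2, b@B0, d@B0, d@B1, f@B3}  OUT={a@B2, b@B0, c@B4, d@B0, d@B1, f@B3}

Merge at B3: IN[B3] = OUT[B2] = {a@B2, b@B0, d@B0, d@B1, f@B3}
Applying B3's transfer function to that IN value gives OUT[B3] (row B3 above).

Answer: {a@B2, b@B0, d@B0, d@B1, f@B3}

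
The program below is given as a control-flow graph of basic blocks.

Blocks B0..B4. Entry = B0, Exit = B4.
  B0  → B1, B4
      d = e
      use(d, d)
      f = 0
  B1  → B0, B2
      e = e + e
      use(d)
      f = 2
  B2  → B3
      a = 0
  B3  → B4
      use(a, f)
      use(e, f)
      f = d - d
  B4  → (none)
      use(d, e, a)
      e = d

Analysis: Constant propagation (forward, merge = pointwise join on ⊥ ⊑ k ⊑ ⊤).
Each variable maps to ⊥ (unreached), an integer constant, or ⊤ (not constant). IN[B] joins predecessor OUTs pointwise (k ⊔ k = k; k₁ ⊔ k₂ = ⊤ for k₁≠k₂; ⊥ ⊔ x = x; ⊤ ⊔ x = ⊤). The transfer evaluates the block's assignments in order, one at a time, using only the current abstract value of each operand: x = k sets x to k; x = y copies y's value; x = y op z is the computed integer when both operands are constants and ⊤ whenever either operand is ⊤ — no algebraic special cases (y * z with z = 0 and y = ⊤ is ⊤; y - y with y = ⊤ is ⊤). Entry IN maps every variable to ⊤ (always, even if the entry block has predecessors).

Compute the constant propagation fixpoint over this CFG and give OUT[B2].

Converged values:
  B0:   IN=(all ⊤)   OUT={f:0; rest ⊤}
  B1:   IN={f:0; rest ⊤}   OUT={f:2; rest ⊤}
  B2:   IN={f:2; rest ⊤}   OUT={a:0, f:2; rest ⊤}
  B3:   IN={a:0, f:2; rest ⊤}   OUT={a:0; rest ⊤}
  B4:   IN=(all ⊤)   OUT=(all ⊤)

Merge at B2: IN[B2] = OUT[B1] = {a: ⊤, b: ⊤, c: ⊤, d: ⊤, e: ⊤, f: 2}
Applying B2's transfer function to that IN value gives OUT[B2] (row B2 above).

Answer: {a: 0, b: ⊤, c: ⊤, d: ⊤, e: ⊤, f: 2}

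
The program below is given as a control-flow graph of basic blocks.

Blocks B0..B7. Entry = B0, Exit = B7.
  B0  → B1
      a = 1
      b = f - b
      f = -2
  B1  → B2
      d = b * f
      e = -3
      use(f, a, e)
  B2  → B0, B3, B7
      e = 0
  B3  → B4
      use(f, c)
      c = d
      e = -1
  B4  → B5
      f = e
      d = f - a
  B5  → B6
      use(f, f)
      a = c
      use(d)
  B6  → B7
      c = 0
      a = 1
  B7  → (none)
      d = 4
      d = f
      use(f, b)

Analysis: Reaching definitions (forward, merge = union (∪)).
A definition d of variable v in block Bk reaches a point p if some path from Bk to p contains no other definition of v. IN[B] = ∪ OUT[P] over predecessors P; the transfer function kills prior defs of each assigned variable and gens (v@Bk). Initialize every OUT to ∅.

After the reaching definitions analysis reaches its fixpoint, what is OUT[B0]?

Converged values:
  B0: | IN={a@B0, b@B0, d@B1, e@B2, f@B0} | OUT={a@B0, b@B0, d@B1, e@B2, f@B0}
  B1: | IN={a@B0, b@B0, d@B1, e@B2, f@B0} | OUT={a@B0, b@B0, d@B1, e@B1, f@B0}
  B2: | IN={a@B0, b@B0, d@B1, e@B1, f@B0} | OUT={a@B0, b@B0, d@B1, e@B2, f@B0}
  B3: | IN={a@B0, b@B0, d@B1, e@B2, f@B0} | OUT={a@B0, b@B0, c@B3, d@B1, e@B3, f@B0}
  B4: | IN={a@B0, b@B0, c@B3, d@B1, e@B3, f@B0} | OUT={a@B0, b@B0, c@B3, d@B4, e@B3, f@B4}
  B5: | IN={a@B0, b@B0, c@B3, d@B4, e@B3, f@B4} | OUT={a@B5, b@B0, c@B3, d@B4, e@B3, f@B4}
  B6: | IN={a@B5, b@B0, c@B3, d@B4, e@B3, f@B4} | OUT={a@B6, b@B0, c@B6, d@B4, e@B3, f@B4}
  B7: | IN={a@B0, a@B6, b@B0, c@B6, d@B1, d@B4, e@B2, e@B3, f@B0, f@B4} | OUT={a@B0, a@B6, b@B0, c@B6, d@B7, e@B2, e@B3, f@B0, f@B4}

Merge at B0 (entry node, so the boundary value {} is joined with the incoming edge(s)): IN[B0] = {} ⊔ OUT[B2] = {a@B0, b@B0, d@B1, e@B2, f@B0}
Applying B0's transfer function to that IN value gives OUT[B0] (row B0 above).

Answer: {a@B0, b@B0, d@B1, e@B2, f@B0}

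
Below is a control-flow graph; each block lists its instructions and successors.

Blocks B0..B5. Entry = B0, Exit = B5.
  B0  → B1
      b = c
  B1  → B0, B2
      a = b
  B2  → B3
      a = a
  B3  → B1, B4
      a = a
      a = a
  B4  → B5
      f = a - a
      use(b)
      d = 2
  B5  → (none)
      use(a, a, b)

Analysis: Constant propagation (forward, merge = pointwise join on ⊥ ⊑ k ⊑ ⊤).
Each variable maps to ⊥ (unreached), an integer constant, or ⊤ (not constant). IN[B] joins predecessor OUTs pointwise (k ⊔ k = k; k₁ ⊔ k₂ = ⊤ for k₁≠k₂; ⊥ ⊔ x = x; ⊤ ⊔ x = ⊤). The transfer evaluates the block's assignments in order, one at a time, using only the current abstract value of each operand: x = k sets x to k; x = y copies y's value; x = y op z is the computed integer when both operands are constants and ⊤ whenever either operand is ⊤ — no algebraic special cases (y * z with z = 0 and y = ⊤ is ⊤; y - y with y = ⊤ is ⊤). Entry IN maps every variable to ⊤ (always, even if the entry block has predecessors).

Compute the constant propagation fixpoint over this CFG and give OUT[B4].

Answer: {a: ⊤, b: ⊤, c: ⊤, d: 2, e: ⊤, f: ⊤}

Working:
Fixpoint table:
  B0: | IN=(all ⊤) | OUT=(all ⊤)
  B1: | IN=(all ⊤) | OUT=(all ⊤)
  B2: | IN=(all ⊤) | OUT=(all ⊤)
  B3: | IN=(all ⊤) | OUT=(all ⊤)
  B4: | IN=(all ⊤) | OUT={d:2; rest ⊤}
  B5: | IN={d:2; rest ⊤} | OUT={d:2; rest ⊤}

Merge at B4: IN[B4] = OUT[B3] = {a: ⊤, b: ⊤, c: ⊤, d: ⊤, e: ⊤, f: ⊤}
Applying B4's transfer function to that IN value gives OUT[B4] (row B4 above).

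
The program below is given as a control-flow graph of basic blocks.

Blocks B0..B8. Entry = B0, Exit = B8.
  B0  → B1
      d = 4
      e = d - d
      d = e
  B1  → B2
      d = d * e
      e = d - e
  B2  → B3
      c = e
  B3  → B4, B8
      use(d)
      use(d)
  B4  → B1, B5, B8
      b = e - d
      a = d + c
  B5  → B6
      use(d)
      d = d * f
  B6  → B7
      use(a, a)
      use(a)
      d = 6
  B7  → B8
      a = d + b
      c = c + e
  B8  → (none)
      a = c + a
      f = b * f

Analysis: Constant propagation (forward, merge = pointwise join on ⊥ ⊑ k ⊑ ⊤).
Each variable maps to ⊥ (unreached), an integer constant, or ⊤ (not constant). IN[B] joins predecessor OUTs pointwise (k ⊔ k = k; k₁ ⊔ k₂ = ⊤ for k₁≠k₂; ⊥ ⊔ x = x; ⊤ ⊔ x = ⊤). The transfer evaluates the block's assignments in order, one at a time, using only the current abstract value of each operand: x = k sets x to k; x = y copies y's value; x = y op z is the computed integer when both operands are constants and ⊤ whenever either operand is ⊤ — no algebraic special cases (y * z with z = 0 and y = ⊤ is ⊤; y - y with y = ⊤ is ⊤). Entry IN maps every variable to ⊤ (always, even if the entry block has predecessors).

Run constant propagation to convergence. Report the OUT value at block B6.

Answer: {a: 0, b: 0, c: 0, d: 6, e: 0, f: ⊤}

Derivation:
Converged values:
  B0: | IN=(all ⊤) | OUT={d:0, e:0; rest ⊤}
  B1: | IN={d:0, e:0; rest ⊤} | OUT={d:0, e:0; rest ⊤}
  B2: | IN={d:0, e:0; rest ⊤} | OUT={c:0, d:0, e:0; rest ⊤}
  B3: | IN={c:0, d:0, e:0; rest ⊤} | OUT={c:0, d:0, e:0; rest ⊤}
  B4: | IN={c:0, d:0, e:0; rest ⊤} | OUT={a:0, b:0, c:0, d:0, e:0; rest ⊤}
  B5: | IN={a:0, b:0, c:0, d:0, e:0; rest ⊤} | OUT={a:0, b:0, c:0, e:0; rest ⊤}
  B6: | IN={a:0, b:0, c:0, e:0; rest ⊤} | OUT={a:0, b:0, c:0, d:6, e:0; rest ⊤}
  B7: | IN={a:0, b:0, c:0, d:6, e:0; rest ⊤} | OUT={a:6, b:0, c:0, d:6, e:0; rest ⊤}
  B8: | IN={c:0, e:0; rest ⊤} | OUT={c:0, e:0; rest ⊤}

Merge at B6: IN[B6] = OUT[B5] = {a: 0, b: 0, c: 0, d: ⊤, e: 0, f: ⊤}
Applying B6's transfer function to that IN value gives OUT[B6] (row B6 above).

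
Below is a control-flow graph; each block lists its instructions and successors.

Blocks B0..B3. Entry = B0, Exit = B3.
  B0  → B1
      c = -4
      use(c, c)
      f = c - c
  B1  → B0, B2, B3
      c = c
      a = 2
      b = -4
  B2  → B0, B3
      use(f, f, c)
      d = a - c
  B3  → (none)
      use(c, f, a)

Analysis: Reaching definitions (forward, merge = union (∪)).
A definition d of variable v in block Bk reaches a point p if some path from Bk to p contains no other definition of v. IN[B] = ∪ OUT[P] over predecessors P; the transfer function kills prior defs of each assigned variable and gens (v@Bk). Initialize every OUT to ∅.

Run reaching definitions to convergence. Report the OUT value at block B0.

Fixpoint table:
  B0:   IN={a@B1, b@B1, c@B1, d@B2, f@B0}   OUT={a@B1, b@B1, c@B0, d@B2, f@B0}
  B1:   IN={a@B1, b@B1, c@B0, d@B2, f@B0}   OUT={a@B1, b@B1, c@B1, d@B2, f@B0}
  B2:   IN={a@B1, b@B1, c@B1, d@B2, f@B0}   OUT={a@B1, b@B1, c@B1, d@B2, f@B0}
  B3:   IN={a@B1, b@B1, c@B1, d@B2, f@B0}   OUT={a@B1, b@B1, c@B1, d@B2, f@B0}

Merge at B0 (entry node, so the boundary value {} is joined with the incoming edge(s)): IN[B0] = {} ⊔ OUT[B1] ⊔ OUT[B2] = {a@B1, b@B1, c@B1, d@B2, f@B0}
Applying B0's transfer function to that IN value gives OUT[B0] (row B0 above).

Answer: {a@B1, b@B1, c@B0, d@B2, f@B0}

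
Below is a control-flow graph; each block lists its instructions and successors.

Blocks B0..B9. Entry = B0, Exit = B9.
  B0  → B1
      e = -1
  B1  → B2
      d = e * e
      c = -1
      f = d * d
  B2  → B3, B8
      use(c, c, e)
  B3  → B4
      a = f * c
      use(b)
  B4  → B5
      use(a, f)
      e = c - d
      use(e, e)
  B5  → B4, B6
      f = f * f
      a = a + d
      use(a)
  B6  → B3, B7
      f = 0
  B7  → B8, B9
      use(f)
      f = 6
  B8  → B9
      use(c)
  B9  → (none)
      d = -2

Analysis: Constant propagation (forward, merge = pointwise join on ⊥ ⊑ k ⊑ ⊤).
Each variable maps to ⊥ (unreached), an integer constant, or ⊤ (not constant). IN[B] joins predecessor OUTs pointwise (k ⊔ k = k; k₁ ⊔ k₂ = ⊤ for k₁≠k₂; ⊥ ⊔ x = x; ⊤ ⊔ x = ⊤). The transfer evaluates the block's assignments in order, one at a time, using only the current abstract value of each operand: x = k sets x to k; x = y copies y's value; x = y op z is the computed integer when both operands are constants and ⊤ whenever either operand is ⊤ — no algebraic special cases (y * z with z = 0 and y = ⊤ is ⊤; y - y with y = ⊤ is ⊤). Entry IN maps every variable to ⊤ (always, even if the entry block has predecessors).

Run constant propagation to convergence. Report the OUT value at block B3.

Converged values:
  B0: | IN=(all ⊤) | OUT={e:-1; rest ⊤}
  B1: | IN={e:-1; rest ⊤} | OUT={c:-1, d:1, e:-1, f:1; rest ⊤}
  B2: | IN={c:-1, d:1, e:-1, f:1; rest ⊤} | OUT={c:-1, d:1, e:-1, f:1; rest ⊤}
  B3: | IN={c:-1, d:1; rest ⊤} | OUT={c:-1, d:1; rest ⊤}
  B4: | IN={c:-1, d:1; rest ⊤} | OUT={c:-1, d:1, e:-2; rest ⊤}
  B5: | IN={c:-1, d:1, e:-2; rest ⊤} | OUT={c:-1, d:1, e:-2; rest ⊤}
  B6: | IN={c:-1, d:1, e:-2; rest ⊤} | OUT={c:-1, d:1, e:-2, f:0; rest ⊤}
  B7: | IN={c:-1, d:1, e:-2, f:0; rest ⊤} | OUT={c:-1, d:1, e:-2, f:6; rest ⊤}
  B8: | IN={c:-1, d:1; rest ⊤} | OUT={c:-1, d:1; rest ⊤}
  B9: | IN={c:-1, d:1; rest ⊤} | OUT={c:-1, d:-2; rest ⊤}

Merge at B3: IN[B3] = OUT[B2] ⊔ OUT[B6] = {a: ⊤, b: ⊤, c: -1, d: 1, e: ⊤, f: ⊤}
Applying B3's transfer function to that IN value gives OUT[B3] (row B3 above).

Answer: {a: ⊤, b: ⊤, c: -1, d: 1, e: ⊤, f: ⊤}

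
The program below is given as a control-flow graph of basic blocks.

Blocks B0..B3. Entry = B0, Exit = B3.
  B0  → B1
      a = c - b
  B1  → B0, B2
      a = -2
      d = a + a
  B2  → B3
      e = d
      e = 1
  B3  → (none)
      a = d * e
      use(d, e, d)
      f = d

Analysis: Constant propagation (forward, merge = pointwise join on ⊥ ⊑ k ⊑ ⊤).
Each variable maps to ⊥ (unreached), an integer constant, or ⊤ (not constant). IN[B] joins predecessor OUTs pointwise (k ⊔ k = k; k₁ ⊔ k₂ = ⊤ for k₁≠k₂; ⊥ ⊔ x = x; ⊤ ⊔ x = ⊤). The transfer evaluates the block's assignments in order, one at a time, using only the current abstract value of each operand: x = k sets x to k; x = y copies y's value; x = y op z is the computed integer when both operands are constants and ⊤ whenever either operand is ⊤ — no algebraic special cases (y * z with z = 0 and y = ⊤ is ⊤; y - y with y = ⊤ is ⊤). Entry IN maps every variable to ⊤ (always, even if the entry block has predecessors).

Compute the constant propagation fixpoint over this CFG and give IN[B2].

Converged values:
  B0:  IN=(all ⊤)  OUT=(all ⊤)
  B1:  IN=(all ⊤)  OUT={a:-2, d:-4; rest ⊤}
  B2:  IN={a:-2, d:-4; rest ⊤}  OUT={a:-2, d:-4, e:1; rest ⊤}
  B3:  IN={a:-2, d:-4, e:1; rest ⊤}  OUT={a:-4, d:-4, e:1, f:-4; rest ⊤}

Merge at B2: IN[B2] = OUT[B1] = {a: -2, b: ⊤, c: ⊤, d: -4, e: ⊤, f: ⊤}

Answer: {a: -2, b: ⊤, c: ⊤, d: -4, e: ⊤, f: ⊤}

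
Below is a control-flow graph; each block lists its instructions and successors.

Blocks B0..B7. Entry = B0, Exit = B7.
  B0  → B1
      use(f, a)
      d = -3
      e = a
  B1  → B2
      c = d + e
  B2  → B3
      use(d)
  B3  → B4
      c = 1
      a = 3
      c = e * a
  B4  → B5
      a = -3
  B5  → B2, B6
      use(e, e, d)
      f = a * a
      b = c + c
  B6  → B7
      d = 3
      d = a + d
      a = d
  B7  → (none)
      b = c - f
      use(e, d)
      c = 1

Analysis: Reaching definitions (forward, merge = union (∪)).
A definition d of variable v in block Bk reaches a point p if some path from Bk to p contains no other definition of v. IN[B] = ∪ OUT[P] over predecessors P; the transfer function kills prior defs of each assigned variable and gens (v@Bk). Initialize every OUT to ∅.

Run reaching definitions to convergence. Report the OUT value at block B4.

Per-block solution:
  B0:   IN={}   OUT={d@B0, e@B0}
  B1:   IN={d@B0, e@B0}   OUT={c@B1, d@B0, e@B0}
  B2:   IN={a@B4, b@B5, c@B1, c@B3, d@B0, e@B0, f@B5}   OUT={a@B4, b@B5, c@B1, c@B3, d@B0, e@B0, f@B5}
  B3:   IN={a@B4, b@B5, c@B1, c@B3, d@B0, e@B0, f@B5}   OUT={a@B3, b@B5, c@B3, d@B0, e@B0, f@B5}
  B4:   IN={a@B3, b@B5, c@B3, d@B0, e@B0, f@B5}   OUT={a@B4, b@B5, c@B3, d@B0, e@B0, f@B5}
  B5:   IN={a@B4, b@B5, c@B3, d@B0, e@B0, f@B5}   OUT={a@B4, b@B5, c@B3, d@B0, e@B0, f@B5}
  B6:   IN={a@B4, b@B5, c@B3, d@B0, e@B0, f@B5}   OUT={a@B6, b@B5, c@B3, d@B6, e@B0, f@B5}
  B7:   IN={a@B6, b@B5, c@B3, d@B6, e@B0, f@B5}   OUT={a@B6, b@B7, c@B7, d@B6, e@B0, f@B5}

Merge at B4: IN[B4] = OUT[B3] = {a@B3, b@B5, c@B3, d@B0, e@B0, f@B5}
Applying B4's transfer function to that IN value gives OUT[B4] (row B4 above).

Answer: {a@B4, b@B5, c@B3, d@B0, e@B0, f@B5}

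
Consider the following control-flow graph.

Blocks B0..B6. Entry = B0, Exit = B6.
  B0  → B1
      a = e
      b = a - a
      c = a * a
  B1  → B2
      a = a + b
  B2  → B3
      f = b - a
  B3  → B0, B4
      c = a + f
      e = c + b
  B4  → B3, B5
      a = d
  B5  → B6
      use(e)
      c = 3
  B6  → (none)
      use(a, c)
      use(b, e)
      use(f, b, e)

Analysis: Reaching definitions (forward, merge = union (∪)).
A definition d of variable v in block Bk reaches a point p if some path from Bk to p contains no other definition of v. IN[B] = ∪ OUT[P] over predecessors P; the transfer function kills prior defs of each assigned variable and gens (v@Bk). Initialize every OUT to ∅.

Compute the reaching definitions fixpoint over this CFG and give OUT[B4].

Fixpoint table:
  B0: | IN={a@B1, a@B4, b@B0, c@B3, e@B3, f@B2} | OUT={a@B0, b@B0, c@B0, e@B3, f@B2}
  B1: | IN={a@B0, b@B0, c@B0, e@B3, f@B2} | OUT={a@B1, b@B0, c@B0, e@B3, f@B2}
  B2: | IN={a@B1, b@B0, c@B0, e@B3, f@B2} | OUT={a@B1, b@B0, c@B0, e@B3, f@B2}
  B3: | IN={a@B1, a@B4, b@B0, c@B0, c@B3, e@B3, f@B2} | OUT={a@B1, a@B4, b@B0, c@B3, e@B3, f@B2}
  B4: | IN={a@B1, a@B4, b@B0, c@B3, e@B3, f@B2} | OUT={a@B4, b@B0, c@B3, e@B3, f@B2}
  B5: | IN={a@B4, b@B0, c@B3, e@B3, f@B2} | OUT={a@B4, b@B0, c@B5, e@B3, f@B2}
  B6: | IN={a@B4, b@B0, c@B5, e@B3, f@B2} | OUT={a@B4, b@B0, c@B5, e@B3, f@B2}

Merge at B4: IN[B4] = OUT[B3] = {a@B1, a@B4, b@B0, c@B3, e@B3, f@B2}
Applying B4's transfer function to that IN value gives OUT[B4] (row B4 above).

Answer: {a@B4, b@B0, c@B3, e@B3, f@B2}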